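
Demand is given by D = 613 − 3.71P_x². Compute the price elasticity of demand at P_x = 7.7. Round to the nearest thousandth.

-1.119

At P_x = 7.7, D = 393.0341.
dD/dP_x = −2·3.71·P_x = −57.134.
Point elasticity E = (dD/dP_x)·(P_x/D) = -57.134 × 7.7/393.0341 ≈ -1.119.
|E| > 1, so demand is elastic at this price.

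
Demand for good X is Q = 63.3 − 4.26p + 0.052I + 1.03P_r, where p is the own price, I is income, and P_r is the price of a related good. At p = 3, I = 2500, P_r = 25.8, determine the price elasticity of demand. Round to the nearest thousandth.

-0.062

Q = 63.3 − 4.26(3) + 0.052(2500) + 1.03(25.8) = 63.3 − 12.78 + 130 + 26.574 = 207.094.
∂Q/∂p = −4.26, so E_p = (−4.26)·(3/207.094) ≈ -0.062.
|E_p| < 1: demand is inelastic.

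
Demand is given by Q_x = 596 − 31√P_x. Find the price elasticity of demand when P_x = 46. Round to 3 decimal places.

-0.273

At P_x = 46, Q_x = 385.7478.
dQ_x/dP_x = −31/(2√P_x) = −31/(2·6.7823).
Point elasticity E = (dQ_x/dP_x)·(P_x/Q_x) = -2.2854 × 46/385.7478 ≈ -0.273.
|E| < 1, so demand is inelastic at this price.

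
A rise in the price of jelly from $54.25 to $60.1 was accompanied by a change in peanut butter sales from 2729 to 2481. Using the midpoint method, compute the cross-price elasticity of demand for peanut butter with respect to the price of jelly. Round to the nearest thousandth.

%ΔQ_x = (2481 − 2729)/[(2729+2481)/2] = -248/2605 ≈ -0.0952.
%ΔP_y = (60.1 − 54.25)/[(54.25+60.1)/2] ≈ 0.1023.
E_xy = -0.0952/0.1023 ≈ -0.930.
E_xy < 0, so peanut butter and jelly are complements.

-0.930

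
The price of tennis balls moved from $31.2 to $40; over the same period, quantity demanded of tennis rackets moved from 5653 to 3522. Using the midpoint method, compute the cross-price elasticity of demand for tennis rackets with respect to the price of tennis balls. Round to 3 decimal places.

%ΔQ_x = (3522 − 5653)/[(5653+3522)/2] = -2131/4587.5 ≈ -0.4645.
%ΔP_y = (40 − 31.2)/[(31.2+40)/2] ≈ 0.2472.
E_xy = -0.4645/0.2472 ≈ -1.879.
E_xy < 0, so tennis rackets and tennis balls are complements.

-1.879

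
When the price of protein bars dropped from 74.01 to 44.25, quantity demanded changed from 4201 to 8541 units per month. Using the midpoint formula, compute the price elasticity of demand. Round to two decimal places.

-1.35

%ΔQ = (8541 − 4201)/[(4201 + 8541)/2] = 4340/6371 ≈ 0.6812.
%ΔP = (44.25 − 74.01)/[(74.01 + 44.25)/2] = -29.76/59.13 ≈ -0.5033.
Arc elasticity E = %ΔQ/%ΔP ≈ 0.6812/-0.5033 ≈ -1.35.
|E| > 1: demand is elastic over this range.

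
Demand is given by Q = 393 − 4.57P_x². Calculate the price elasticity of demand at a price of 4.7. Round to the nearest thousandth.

At P_x = 4.7, Q = 292.0487.
dQ/dP_x = −2·4.57·P_x = −42.958.
Point elasticity E = (dQ/dP_x)·(P_x/Q) = -42.958 × 4.7/292.0487 ≈ -0.691.
|E| < 1, so demand is inelastic at this price.

-0.691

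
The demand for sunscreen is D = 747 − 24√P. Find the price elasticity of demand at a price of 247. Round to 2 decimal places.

-0.51

At P = 247, D = 369.8104.
dD/dP = −24/(2√P) = −24/(2·15.7162).
Point elasticity E = (dD/dP)·(P/D) = -0.7635 × 247/369.8104 ≈ -0.51.
|E| < 1, so demand is inelastic at this price.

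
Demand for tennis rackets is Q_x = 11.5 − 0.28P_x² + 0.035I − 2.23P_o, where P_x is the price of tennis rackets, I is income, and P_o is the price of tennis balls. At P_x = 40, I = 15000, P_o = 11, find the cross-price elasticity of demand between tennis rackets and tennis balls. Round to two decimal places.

-0.38

Evaluating quantity at (P_x, I, P_o) gives Q_x = 11.5 − 0.28(40)² + 0.035(15000) − 2.23(11) = 11.5 − 448 + 525 − 24.53 = 63.97.
∂Q_x/∂P_o = −2.23, so E_xy = -2.23·(11/63.97) ≈ -0.38.
E_xy < 0: the goods are complements.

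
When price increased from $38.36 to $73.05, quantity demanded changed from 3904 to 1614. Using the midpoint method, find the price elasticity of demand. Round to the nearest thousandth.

-1.333

%Δq = (1614 − 3904)/[(3904 + 1614)/2] = -2290/2759 ≈ -0.8300.
%ΔP = (73.05 − 38.36)/[(38.36 + 73.05)/2] = 34.69/55.705 ≈ 0.6227.
Arc elasticity E = %Δq/%ΔP ≈ -0.8300/0.6227 ≈ -1.333.
|E| > 1: demand is elastic over this range.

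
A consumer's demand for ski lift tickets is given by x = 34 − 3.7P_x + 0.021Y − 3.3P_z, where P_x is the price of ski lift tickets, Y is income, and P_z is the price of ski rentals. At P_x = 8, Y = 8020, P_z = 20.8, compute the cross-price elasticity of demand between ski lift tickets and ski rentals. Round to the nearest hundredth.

-0.66

x = 34 − 3.7(8) + 0.021(8020) − 3.3(20.8) = 34 − 29.6 + 168.42 − 68.64 = 104.18.
∂x/∂P_z = −3.3, so E_xy = -3.3·(20.8/104.18) ≈ -0.66.
E_xy < 0: the goods are complements.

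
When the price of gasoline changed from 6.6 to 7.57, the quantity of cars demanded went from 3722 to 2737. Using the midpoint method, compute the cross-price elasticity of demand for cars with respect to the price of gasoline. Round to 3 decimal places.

%ΔQ_x = (2737 − 3722)/[(3722+2737)/2] = -985/3229.5 ≈ -0.3050.
%ΔP_y = (7.57 − 6.6)/[(6.6+7.57)/2] ≈ 0.1369.
E_xy = -0.3050/0.1369 ≈ -2.228.
E_xy < 0, so cars and gasoline are complements.

-2.228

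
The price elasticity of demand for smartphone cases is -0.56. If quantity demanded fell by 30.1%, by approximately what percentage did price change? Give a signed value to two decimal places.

%ΔQ ≈ E × %ΔP ⇒ %ΔP = %ΔQ / E = (-30.1%)/(-0.56) = 53.75%.

53.75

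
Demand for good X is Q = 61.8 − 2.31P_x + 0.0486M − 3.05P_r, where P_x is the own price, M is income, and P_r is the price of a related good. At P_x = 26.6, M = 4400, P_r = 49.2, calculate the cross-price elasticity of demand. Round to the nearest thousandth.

First evaluate Q: 61.8 − 2.31(26.6) + 0.0486(4400) − 3.05(49.2) = 61.8 − 61.446 + 213.84 − 150.06 = 64.134.
∂Q/∂P_r = −3.05, so E_xy = -3.05·(49.2/64.134) ≈ -2.340.
E_xy < 0: the goods are complements.

-2.340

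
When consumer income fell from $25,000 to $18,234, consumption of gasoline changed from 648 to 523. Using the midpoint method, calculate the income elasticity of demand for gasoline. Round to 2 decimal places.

%ΔQ = (523 − 648)/[(648+523)/2] = -125/585.5 ≈ -0.2135.
%ΔM = (18,234 − 25,000)/[(25,000+18,234)/2] = -6766/21617 ≈ -0.3130.
E_I = %ΔQ/%ΔM ≈ 0.68.
E_I ∈ (0,1): normal good (necessity).

0.68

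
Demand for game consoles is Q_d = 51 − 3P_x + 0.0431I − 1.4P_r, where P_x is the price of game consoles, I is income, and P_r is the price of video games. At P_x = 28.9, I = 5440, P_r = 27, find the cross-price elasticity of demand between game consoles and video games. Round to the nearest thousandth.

-0.235

Q_d = 51 − 3(28.9) + 0.0431(5440) − 1.4(27) = 51 − 86.7 + 234.464 − 37.8 = 160.964.
∂Q_d/∂P_r = −1.4, so E_xy = -1.4·(27/160.964) ≈ -0.235.
E_xy < 0: the goods are complements.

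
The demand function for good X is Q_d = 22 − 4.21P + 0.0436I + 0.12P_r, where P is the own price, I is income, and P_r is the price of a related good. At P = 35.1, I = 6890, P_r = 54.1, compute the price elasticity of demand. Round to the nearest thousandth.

Substituting, Q_d = 22 − 4.21(35.1) + 0.0436(6890) + 0.12(54.1) = 22 − 147.771 + 300.404 + 6.492 = 181.125.
∂Q_d/∂P = −4.21, so E_p = (−4.21)·(35.1/181.125) ≈ -0.816.
|E_p| < 1: demand is inelastic.

-0.816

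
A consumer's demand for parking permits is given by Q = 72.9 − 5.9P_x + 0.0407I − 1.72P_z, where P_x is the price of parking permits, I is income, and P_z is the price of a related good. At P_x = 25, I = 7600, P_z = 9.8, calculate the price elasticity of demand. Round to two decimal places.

-0.68

First evaluate Q: 72.9 − 5.9(25) + 0.0407(7600) − 1.72(9.8) = 72.9 − 147.5 + 309.32 − 16.856 = 217.864.
∂Q/∂P_x = −5.9, so E_p = (−5.9)·(25/217.864) ≈ -0.68.
|E_p| < 1: demand is inelastic.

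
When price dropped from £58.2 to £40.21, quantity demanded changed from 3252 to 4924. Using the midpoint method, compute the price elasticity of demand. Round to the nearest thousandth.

%ΔQ = (4924 − 3252)/[(3252 + 4924)/2] = 1672/4088 ≈ 0.4090.
%Δp = (40.21 − 58.2)/[(58.2 + 40.21)/2] = -17.99/49.205 ≈ -0.3656.
Arc elasticity E = %ΔQ/%Δp ≈ 0.4090/-0.3656 ≈ -1.119.
|E| > 1: demand is elastic over this range.

-1.119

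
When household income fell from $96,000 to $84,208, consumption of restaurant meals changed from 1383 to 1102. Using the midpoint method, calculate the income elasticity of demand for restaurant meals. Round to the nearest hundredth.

1.73

%ΔQ = (1102 − 1383)/[(1383+1102)/2] = -281/1242.5 ≈ -0.2262.
%ΔI = (84,208 − 96,000)/[(96,000+84,208)/2] = -11792/90104 ≈ -0.1309.
E_I = %ΔQ/%ΔI ≈ 1.73.
E_I > 1: normal good (luxury).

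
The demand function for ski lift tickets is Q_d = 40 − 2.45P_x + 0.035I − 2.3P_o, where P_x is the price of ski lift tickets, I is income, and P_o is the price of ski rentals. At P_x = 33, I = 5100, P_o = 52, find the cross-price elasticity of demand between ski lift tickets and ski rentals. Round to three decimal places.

-6.626

At the given point, Q_d = 40 − 2.45(33) + 0.035(5100) − 2.3(52) = 40 − 80.85 + 178.5 − 119.6 = 18.05.
∂Q_d/∂P_o = −2.3, so E_xy = -2.3·(52/18.05) ≈ -6.626.
E_xy < 0: the goods are complements.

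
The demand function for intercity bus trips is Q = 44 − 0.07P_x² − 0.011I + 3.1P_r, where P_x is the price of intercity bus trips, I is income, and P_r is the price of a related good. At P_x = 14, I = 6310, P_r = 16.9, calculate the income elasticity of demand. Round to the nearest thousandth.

-5.235

Substituting, Q = 44 − 0.07(14)² − 0.011(6310) + 3.1(16.9) = 44 − 13.72 − 69.41 + 52.39 = 13.26.
∂Q/∂I = −0.011, so E_I = -0.011·(6310/13.26) ≈ -5.235.
E_I < 0: inferior good.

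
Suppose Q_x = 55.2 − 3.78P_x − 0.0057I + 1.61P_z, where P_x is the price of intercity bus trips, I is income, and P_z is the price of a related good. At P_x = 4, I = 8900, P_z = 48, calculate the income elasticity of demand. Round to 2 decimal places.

At the given point, Q_x = 55.2 − 3.78(4) − 0.0057(8900) + 1.61(48) = 55.2 − 15.12 − 50.73 + 77.28 = 66.63.
∂Q_x/∂I = −0.0057, so E_I = -0.0057·(8900/66.63) ≈ -0.76.
E_I < 0: inferior good.

-0.76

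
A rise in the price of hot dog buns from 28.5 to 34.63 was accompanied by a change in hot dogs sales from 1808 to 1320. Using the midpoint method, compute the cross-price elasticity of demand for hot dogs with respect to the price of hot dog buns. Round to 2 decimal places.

%ΔQ_x = (1320 − 1808)/[(1808+1320)/2] = -488/1564 ≈ -0.3120.
%ΔP_y = (34.63 − 28.5)/[(28.5+34.63)/2] ≈ 0.1942.
E_xy = -0.3120/0.1942 ≈ -1.61.
E_xy < 0, so hot dogs and hot dog buns are complements.

-1.61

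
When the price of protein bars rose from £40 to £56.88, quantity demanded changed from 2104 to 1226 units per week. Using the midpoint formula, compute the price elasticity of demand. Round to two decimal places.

%ΔQ = (1226 − 2104)/[(2104 + 1226)/2] = -878/1665 ≈ -0.5273.
%Δp = (56.88 − 40)/[(40 + 56.88)/2] = 16.88/48.44 ≈ 0.3485.
Arc elasticity E = %ΔQ/%Δp ≈ -0.5273/0.3485 ≈ -1.51.
|E| > 1: demand is elastic over this range.

-1.51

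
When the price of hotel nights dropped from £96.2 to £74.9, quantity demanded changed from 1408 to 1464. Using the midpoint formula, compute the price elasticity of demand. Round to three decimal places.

%ΔQ = (1464 − 1408)/[(1408 + 1464)/2] = 56/1436 ≈ 0.0390.
%Δp = (74.9 − 96.2)/[(96.2 + 74.9)/2] = -21.3/85.55 ≈ -0.2490.
Arc elasticity E = %ΔQ/%Δp ≈ 0.0390/-0.2490 ≈ -0.157.
|E| < 1: demand is inelastic over this range.

-0.157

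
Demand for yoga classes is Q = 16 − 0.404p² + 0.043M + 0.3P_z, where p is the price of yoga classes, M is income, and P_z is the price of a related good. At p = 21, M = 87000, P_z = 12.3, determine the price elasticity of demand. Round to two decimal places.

-0.10

Q = 16 − 0.404(21)² + 0.043(87000) + 0.3(12.3) = 16 − 178.164 + 3741 + 3.69 = 3582.526.
∂Q/∂p = −2·0.404·p = -16.968, so E_p = -16.968·(21/3582.526) ≈ -0.10.
|E_p| < 1: demand is inelastic.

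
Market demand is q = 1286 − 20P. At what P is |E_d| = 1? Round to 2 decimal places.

32.15

For linear demand q = a − bP, E = −bP/(a − bP). |E| = 1 ⇒ bP = a − bP ⇒ P = a/(2b).
P = 1286/(2·20) = 32.15.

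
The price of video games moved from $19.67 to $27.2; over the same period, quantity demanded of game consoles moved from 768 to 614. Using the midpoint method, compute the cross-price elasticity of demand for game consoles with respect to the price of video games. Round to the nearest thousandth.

%ΔQ_x = (614 − 768)/[(768+614)/2] = -154/691 ≈ -0.2229.
%ΔP_y = (27.2 − 19.67)/[(19.67+27.2)/2] ≈ 0.3213.
E_xy = -0.2229/0.3213 ≈ -0.694.
E_xy < 0, so game consoles and video games are complements.

-0.694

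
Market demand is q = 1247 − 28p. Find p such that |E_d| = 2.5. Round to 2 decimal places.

31.81

Set −bp/(a − bp) = −2.5 ⇒ bp = 2.5(a − bp) ⇒ bp(1+2.5) = 2.5·a.
p = 2.5·1247/(28·3.5) ≈ 31.81.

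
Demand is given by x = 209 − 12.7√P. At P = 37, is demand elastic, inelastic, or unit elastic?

inelastic

At P = 37, x = 131.7489.
dx/dP = −12.7/(2√P) = −12.7/(2·6.0828).
Point elasticity E = (dx/dP)·(P/x) = -1.0439 × 37/131.7489 ≈ -0.293.
|E| ≈ 0.293 < 1, so demand is inelastic.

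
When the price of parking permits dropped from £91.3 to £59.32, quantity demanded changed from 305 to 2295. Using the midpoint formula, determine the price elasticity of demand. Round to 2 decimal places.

%ΔQ = (2295 − 305)/[(305 + 2295)/2] = 1990/1300 ≈ 1.5308.
%ΔP = (59.32 − 91.3)/[(91.3 + 59.32)/2] = -31.98/75.31 ≈ -0.4246.
Arc elasticity E = %ΔQ/%ΔP ≈ 1.5308/-0.4246 ≈ -3.60.
|E| > 1: demand is elastic over this range.

-3.60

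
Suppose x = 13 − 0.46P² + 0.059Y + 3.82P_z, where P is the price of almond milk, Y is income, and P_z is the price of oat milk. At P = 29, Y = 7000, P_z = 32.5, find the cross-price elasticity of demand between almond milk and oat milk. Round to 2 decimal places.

0.76

Evaluating quantity at (P, Y, P_z) gives x = 13 − 0.46(29)² + 0.059(7000) + 3.82(32.5) = 13 − 386.86 + 413 + 124.15 = 163.29.
∂x/∂P_z = +3.82, so E_xy = 3.82·(32.5/163.29) ≈ 0.76.
E_xy > 0: the goods are substitutes.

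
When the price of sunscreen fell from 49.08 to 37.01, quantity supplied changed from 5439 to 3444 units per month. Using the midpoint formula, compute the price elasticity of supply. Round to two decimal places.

1.60

%ΔQ = (3444 − 5439)/[(5439 + 3444)/2] = -1995/4441.5 ≈ -0.4492.
%ΔP = (37.01 − 49.08)/[(49.08 + 37.01)/2] = -12.07/43.045 ≈ -0.2804.
Arc elasticity E = %ΔQ/%ΔP ≈ -0.4492/-0.2804 ≈ 1.60.
|E| > 1: supply is elastic over this range.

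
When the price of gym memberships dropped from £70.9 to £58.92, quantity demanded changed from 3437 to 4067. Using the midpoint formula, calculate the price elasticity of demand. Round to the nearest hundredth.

-0.91

%ΔQ = (4067 − 3437)/[(3437 + 4067)/2] = 630/3752 ≈ 0.1679.
%Δp = (58.92 − 70.9)/[(70.9 + 58.92)/2] = -11.98/64.91 ≈ -0.1846.
Arc elasticity E = %ΔQ/%Δp ≈ 0.1679/-0.1846 ≈ -0.91.
|E| < 1: demand is inelastic over this range.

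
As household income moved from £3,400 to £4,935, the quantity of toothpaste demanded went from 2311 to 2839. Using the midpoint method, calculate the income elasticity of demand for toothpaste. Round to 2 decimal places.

%ΔQ = (2839 − 2311)/[(2311+2839)/2] = 528/2575 ≈ 0.2050.
%ΔI = (4,935 − 3,400)/[(3,400+4,935)/2] = 1535/4167.5 ≈ 0.3683.
E_I = %ΔQ/%ΔI ≈ 0.56.
E_I ∈ (0,1): normal good (necessity).

0.56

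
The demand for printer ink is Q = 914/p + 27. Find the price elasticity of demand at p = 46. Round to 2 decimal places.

-0.42

At p = 46, Q = 46.8696.
dQ/dp = −914/p² = −0.4319.
Point elasticity E = (dQ/dp)·(p/Q) = -0.4319 × 46/46.8696 ≈ -0.42.
|E| < 1, so demand is inelastic at this price.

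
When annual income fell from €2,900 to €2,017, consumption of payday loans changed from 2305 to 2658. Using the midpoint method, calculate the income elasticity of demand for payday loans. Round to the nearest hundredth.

-0.40

%ΔQ = (2658 − 2305)/[(2305+2658)/2] = 353/2481.5 ≈ 0.1423.
%ΔM = (2,017 − 2,900)/[(2,900+2,017)/2] = -883/2458.5 ≈ -0.3592.
E_I = %ΔQ/%ΔM ≈ -0.40.
E_I < 0: inferior good.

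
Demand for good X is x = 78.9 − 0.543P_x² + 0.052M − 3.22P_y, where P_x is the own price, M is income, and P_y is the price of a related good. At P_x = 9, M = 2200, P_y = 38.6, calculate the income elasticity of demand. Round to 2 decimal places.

At the given point, x = 78.9 − 0.543(9)² + 0.052(2200) − 3.22(38.6) = 78.9 − 43.983 + 114.4 − 124.292 = 25.025.
∂x/∂M = +0.052, so E_I = 0.052·(2200/25.025) ≈ 4.57.
E_I > 1: normal good (luxury).

4.57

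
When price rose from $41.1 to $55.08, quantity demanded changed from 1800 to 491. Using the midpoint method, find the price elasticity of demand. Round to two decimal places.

-3.93

%ΔQ = (491 − 1800)/[(1800 + 491)/2] = -1309/1145.5 ≈ -1.1427.
%ΔP = (55.08 − 41.1)/[(41.1 + 55.08)/2] = 13.98/48.09 ≈ 0.2907.
Arc elasticity E = %ΔQ/%ΔP ≈ -1.1427/0.2907 ≈ -3.93.
|E| > 1: demand is elastic over this range.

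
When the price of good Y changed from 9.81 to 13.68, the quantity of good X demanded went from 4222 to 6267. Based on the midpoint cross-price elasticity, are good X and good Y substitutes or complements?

substitutes

%ΔQ_x = (6267 − 4222)/[(4222+6267)/2] = 2045/5244.5 ≈ 0.3899.
%ΔP_y = (13.68 − 9.81)/[(9.81+13.68)/2] ≈ 0.3295.
E_xy = 0.3899/0.3295 ≈ 1.183.
E_xy > 0, so the goods are substitutes.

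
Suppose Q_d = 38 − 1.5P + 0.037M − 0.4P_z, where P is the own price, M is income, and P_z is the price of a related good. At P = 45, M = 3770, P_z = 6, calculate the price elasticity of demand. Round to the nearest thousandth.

At the given point, Q_d = 38 − 1.5(45) + 0.037(3770) − 0.4(6) = 38 − 67.5 + 139.49 − 2.4 = 107.59.
∂Q_d/∂P = −1.5, so E_p = (−1.5)·(45/107.59) ≈ -0.627.
|E_p| < 1: demand is inelastic.

-0.627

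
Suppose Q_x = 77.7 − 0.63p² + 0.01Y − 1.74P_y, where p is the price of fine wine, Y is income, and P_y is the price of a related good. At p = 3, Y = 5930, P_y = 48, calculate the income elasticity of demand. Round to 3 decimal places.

1.240

At the given point, Q_x = 77.7 − 0.63(3)² + 0.01(5930) − 1.74(48) = 77.7 − 5.67 + 59.3 − 83.52 = 47.81.
∂Q_x/∂Y = +0.01, so E_I = 0.01·(5930/47.81) ≈ 1.240.
E_I > 1: normal good (luxury).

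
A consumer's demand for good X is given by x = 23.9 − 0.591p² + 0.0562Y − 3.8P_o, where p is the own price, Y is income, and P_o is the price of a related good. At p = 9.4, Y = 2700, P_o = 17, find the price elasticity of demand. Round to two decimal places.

First evaluate x: 23.9 − 0.591(9.4)² + 0.0562(2700) − 3.8(17) = 23.9 − 52.2208 + 151.74 − 64.6 = 58.8192.
∂x/∂p = −2·0.591·p = -11.1108, so E_p = -11.1108·(9.4/58.8192) ≈ -1.78.
|E_p| > 1: demand is elastic.

-1.78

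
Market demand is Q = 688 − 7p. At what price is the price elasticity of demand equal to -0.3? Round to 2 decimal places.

Set −bp/(a − bp) = −0.3 ⇒ bp = 0.3(a − bp) ⇒ bp(1+0.3) = 0.3·a.
p = 0.3·688/(7·1.3) ≈ 22.68.

22.68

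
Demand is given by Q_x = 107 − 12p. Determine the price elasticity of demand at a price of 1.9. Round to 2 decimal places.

At p = 1.9, Q_x = 84.2.
dQ_x/dp = −12.
Point elasticity E = (dQ_x/dp)·(p/Q_x) = -12 × 1.9/84.2 ≈ -0.27.
|E| < 1, so demand is inelastic at this price.

-0.27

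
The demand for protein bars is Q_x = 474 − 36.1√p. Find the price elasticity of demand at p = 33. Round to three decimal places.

At p = 33, Q_x = 266.6213.
dQ_x/dp = −36.1/(2√p) = −36.1/(2·5.7446).
Point elasticity E = (dQ_x/dp)·(p/Q_x) = -3.1421 × 33/266.6213 ≈ -0.389.
|E| < 1, so demand is inelastic at this price.

-0.389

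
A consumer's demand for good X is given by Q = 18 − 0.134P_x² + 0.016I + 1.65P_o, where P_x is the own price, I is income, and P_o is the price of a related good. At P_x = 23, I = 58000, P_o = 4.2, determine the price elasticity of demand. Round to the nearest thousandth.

-0.161

At the given point, Q = 18 − 0.134(23)² + 0.016(58000) + 1.65(4.2) = 18 − 70.886 + 928 + 6.93 = 882.044.
∂Q/∂P_x = −2·0.134·P_x = -6.164, so E_p = -6.164·(23/882.044) ≈ -0.161.
|E_p| < 1: demand is inelastic.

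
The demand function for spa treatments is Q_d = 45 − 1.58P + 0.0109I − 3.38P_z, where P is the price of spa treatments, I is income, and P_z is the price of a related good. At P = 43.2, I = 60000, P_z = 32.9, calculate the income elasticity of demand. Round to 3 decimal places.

Substituting, Q_d = 45 − 1.58(43.2) + 0.0109(60000) − 3.38(32.9) = 45 − 68.256 + 654 − 111.202 = 519.542.
∂Q_d/∂I = +0.0109, so E_I = 0.0109·(60000/519.542) ≈ 1.259.
E_I > 1: normal good (luxury).

1.259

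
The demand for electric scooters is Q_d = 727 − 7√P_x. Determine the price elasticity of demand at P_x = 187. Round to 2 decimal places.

At P_x = 187, Q_d = 631.2764.
dQ_d/dP_x = −7/(2√P_x) = −7/(2·13.6748).
Point elasticity E = (dQ_d/dP_x)·(P_x/Q_d) = -0.2559 × 187/631.2764 ≈ -0.08.
|E| < 1, so demand is inelastic at this price.

-0.08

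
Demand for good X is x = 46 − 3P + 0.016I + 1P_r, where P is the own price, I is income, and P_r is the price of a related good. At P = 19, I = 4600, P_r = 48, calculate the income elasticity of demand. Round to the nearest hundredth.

x = 46 − 3(19) + 0.016(4600) + 1(48) = 46 − 57 + 73.6 + 48 = 110.6.
∂x/∂I = +0.016, so E_I = 0.016·(4600/110.6) ≈ 0.67.
E_I ∈ (0,1): normal good (necessity).

0.67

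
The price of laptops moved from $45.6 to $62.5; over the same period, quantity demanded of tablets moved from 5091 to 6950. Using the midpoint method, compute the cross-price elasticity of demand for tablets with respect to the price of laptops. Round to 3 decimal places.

0.988

%ΔQ_x = (6950 − 5091)/[(5091+6950)/2] = 1859/6020.5 ≈ 0.3088.
%ΔP_y = (62.5 − 45.6)/[(45.6+62.5)/2] ≈ 0.3127.
E_xy = 0.3088/0.3127 ≈ 0.988.
E_xy > 0, so tablets and laptops are substitutes.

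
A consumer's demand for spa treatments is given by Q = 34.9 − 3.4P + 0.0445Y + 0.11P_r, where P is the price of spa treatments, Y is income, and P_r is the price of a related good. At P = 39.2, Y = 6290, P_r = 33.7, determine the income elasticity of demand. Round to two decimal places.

1.51

Q = 34.9 − 3.4(39.2) + 0.0445(6290) + 0.11(33.7) = 34.9 − 133.28 + 279.905 + 3.707 = 185.232.
∂Q/∂Y = +0.0445, so E_I = 0.0445·(6290/185.232) ≈ 1.51.
E_I > 1: normal good (luxury).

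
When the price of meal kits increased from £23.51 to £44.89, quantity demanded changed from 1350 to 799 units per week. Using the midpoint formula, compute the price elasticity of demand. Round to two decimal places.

%Δq = (799 − 1350)/[(1350 + 799)/2] = -551/1074.5 ≈ -0.5128.
%ΔP = (44.89 − 23.51)/[(23.51 + 44.89)/2] = 21.38/34.2 ≈ 0.6251.
Arc elasticity E = %Δq/%ΔP ≈ -0.5128/0.6251 ≈ -0.82.
|E| < 1: demand is inelastic over this range.

-0.82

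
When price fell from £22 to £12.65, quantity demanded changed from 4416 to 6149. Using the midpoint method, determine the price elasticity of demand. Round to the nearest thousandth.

-0.608

%ΔQ = (6149 − 4416)/[(4416 + 6149)/2] = 1733/5282.5 ≈ 0.3281.
%Δp = (12.65 − 22)/[(22 + 12.65)/2] = -9.35/17.325 ≈ -0.5397.
Arc elasticity E = %ΔQ/%Δp ≈ 0.3281/-0.5397 ≈ -0.608.
|E| < 1: demand is inelastic over this range.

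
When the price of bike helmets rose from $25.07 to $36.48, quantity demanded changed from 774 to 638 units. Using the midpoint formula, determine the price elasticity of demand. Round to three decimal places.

%Δq = (638 − 774)/[(774 + 638)/2] = -136/706 ≈ -0.1926.
%ΔP = (36.48 − 25.07)/[(25.07 + 36.48)/2] = 11.41/30.775 ≈ 0.3708.
Arc elasticity E = %Δq/%ΔP ≈ -0.1926/0.3708 ≈ -0.520.
|E| < 1: demand is inelastic over this range.

-0.520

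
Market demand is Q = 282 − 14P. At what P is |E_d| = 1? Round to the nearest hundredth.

For linear demand Q = a − bP, E = −bP/(a − bP). |E| = 1 ⇒ bP = a − bP ⇒ P = a/(2b).
P = 282/(2·14) ≈ 10.07.

10.07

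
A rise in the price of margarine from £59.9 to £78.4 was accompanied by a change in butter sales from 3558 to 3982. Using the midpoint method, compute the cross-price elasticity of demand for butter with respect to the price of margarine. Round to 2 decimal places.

0.42

%ΔQ_x = (3982 − 3558)/[(3558+3982)/2] = 424/3770 ≈ 0.1125.
%ΔP_y = (78.4 − 59.9)/[(59.9+78.4)/2] ≈ 0.2675.
E_xy = 0.1125/0.2675 ≈ 0.42.
E_xy > 0, so butter and margarine are substitutes.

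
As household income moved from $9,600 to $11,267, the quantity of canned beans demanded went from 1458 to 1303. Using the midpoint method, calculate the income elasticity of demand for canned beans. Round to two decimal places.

%ΔQ = (1303 − 1458)/[(1458+1303)/2] = -155/1380.5 ≈ -0.1123.
%ΔY = (11,267 − 9,600)/[(9,600+11,267)/2] = 1667/10433.5 ≈ 0.1598.
E_I = %ΔQ/%ΔY ≈ -0.70.
E_I < 0: inferior good.

-0.70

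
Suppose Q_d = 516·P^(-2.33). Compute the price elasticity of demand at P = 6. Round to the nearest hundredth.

For a Cobb–Douglas (constant-elasticity) form Q_d = A·P^α·…, the elasticity with respect to P equals the exponent α at every point.
Here the exponent on P is -2.33, so the price elasticity of demand is -2.33.

-2.33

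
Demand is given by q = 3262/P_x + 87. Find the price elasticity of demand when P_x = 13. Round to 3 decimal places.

-0.743

At P_x = 13, q = 337.9231.
dq/dP_x = −3262/P_x² = −19.3018.
Point elasticity E = (dq/dP_x)·(P_x/q) = -19.3018 × 13/337.9231 ≈ -0.743.
|E| < 1, so demand is inelastic at this price.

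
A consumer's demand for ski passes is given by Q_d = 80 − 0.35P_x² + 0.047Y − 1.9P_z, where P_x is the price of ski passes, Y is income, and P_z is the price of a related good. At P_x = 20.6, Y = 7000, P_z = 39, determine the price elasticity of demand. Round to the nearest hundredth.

-1.59

Q_d = 80 − 0.35(20.6)² + 0.047(7000) − 1.9(39) = 80 − 148.526 + 329 − 74.1 = 186.374.
∂Q_d/∂P_x = −2·0.35·P_x = -14.42, so E_p = -14.42·(20.6/186.374) ≈ -1.59.
|E_p| > 1: demand is elastic.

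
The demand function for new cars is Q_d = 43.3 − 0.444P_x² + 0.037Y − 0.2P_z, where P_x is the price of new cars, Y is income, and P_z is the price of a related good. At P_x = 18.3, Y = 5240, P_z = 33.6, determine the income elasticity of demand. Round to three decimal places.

Q_d = 43.3 − 0.444(18.3)² + 0.037(5240) − 0.2(33.6) = 43.3 − 148.6912 + 193.88 − 6.72 = 81.7688.
∂Q_d/∂Y = +0.037, so E_I = 0.037·(5240/81.7688) ≈ 2.371.
E_I > 1: normal good (luxury).

2.371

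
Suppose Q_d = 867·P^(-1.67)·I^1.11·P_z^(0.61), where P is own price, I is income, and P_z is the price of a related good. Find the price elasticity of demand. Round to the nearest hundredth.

For a Cobb–Douglas (constant-elasticity) form Q_d = A·P^α·…, the elasticity with respect to P equals the exponent α at every point.
Here the exponent on P is -1.67, so the price elasticity of demand is -1.67.

-1.67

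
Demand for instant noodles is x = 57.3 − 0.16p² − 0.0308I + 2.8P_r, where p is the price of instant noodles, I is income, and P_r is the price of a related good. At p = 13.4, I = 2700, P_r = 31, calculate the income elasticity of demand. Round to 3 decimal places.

x = 57.3 − 0.16(13.4)² − 0.0308(2700) + 2.8(31) = 57.3 − 28.7296 − 83.16 + 86.8 = 32.2104.
∂x/∂I = −0.0308, so E_I = -0.0308·(2700/32.2104) ≈ -2.582.
E_I < 0: inferior good.

-2.582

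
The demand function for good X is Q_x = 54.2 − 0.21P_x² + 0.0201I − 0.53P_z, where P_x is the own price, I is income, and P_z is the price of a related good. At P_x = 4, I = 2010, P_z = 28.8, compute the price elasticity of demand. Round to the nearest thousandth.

-0.088

Q_x = 54.2 − 0.21(4)² + 0.0201(2010) − 0.53(28.8) = 54.2 − 3.36 + 40.401 − 15.264 = 75.977.
∂Q_x/∂P_x = −2·0.21·P_x = -1.68, so E_p = -1.68·(4/75.977) ≈ -0.088.
|E_p| < 1: demand is inelastic.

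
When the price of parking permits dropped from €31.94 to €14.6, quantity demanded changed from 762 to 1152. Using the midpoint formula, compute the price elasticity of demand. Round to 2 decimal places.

%Δq = (1152 − 762)/[(762 + 1152)/2] = 390/957 ≈ 0.4075.
%ΔP = (14.6 − 31.94)/[(31.94 + 14.6)/2] = -17.34/23.27 ≈ -0.7452.
Arc elasticity E = %Δq/%ΔP ≈ 0.4075/-0.7452 ≈ -0.55.
|E| < 1: demand is inelastic over this range.

-0.55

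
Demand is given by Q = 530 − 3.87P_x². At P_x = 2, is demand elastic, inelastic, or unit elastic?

inelastic

At P_x = 2, Q = 514.52.
dQ/dP_x = −2·3.87·P_x = −15.48.
Point elasticity E = (dQ/dP_x)·(P_x/Q) = -15.48 × 2/514.52 ≈ -0.060.
|E| ≈ 0.060 < 1, so demand is inelastic.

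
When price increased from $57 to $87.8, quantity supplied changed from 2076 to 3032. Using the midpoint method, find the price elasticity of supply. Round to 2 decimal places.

%Δq = (3032 − 2076)/[(2076 + 3032)/2] = 956/2554 ≈ 0.3743.
%ΔP = (87.8 − 57)/[(57 + 87.8)/2] = 30.8/72.4 ≈ 0.4254.
Arc elasticity E = %Δq/%ΔP ≈ 0.3743/0.4254 ≈ 0.88.
|E| < 1: supply is inelastic over this range.

0.88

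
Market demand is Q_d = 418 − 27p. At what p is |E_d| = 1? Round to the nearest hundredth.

For linear demand Q_d = a − bp, E = −bp/(a − bp). |E| = 1 ⇒ bp = a − bp ⇒ p = a/(2b).
p = 418/(2·27) ≈ 7.74.

7.74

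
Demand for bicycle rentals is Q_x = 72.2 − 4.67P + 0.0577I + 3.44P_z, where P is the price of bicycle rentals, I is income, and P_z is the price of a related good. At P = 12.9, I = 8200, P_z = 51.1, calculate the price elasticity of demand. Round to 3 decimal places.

-0.091

Substituting, Q_x = 72.2 − 4.67(12.9) + 0.0577(8200) + 3.44(51.1) = 72.2 − 60.243 + 473.14 + 175.784 = 660.881.
∂Q_x/∂P = −4.67, so E_p = (−4.67)·(12.9/660.881) ≈ -0.091.
|E_p| < 1: demand is inelastic.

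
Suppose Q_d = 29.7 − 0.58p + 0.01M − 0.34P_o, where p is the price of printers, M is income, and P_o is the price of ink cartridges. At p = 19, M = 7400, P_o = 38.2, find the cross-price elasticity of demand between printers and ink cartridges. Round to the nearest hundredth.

First evaluate Q_d: 29.7 − 0.58(19) + 0.01(7400) − 0.34(38.2) = 29.7 − 11.02 + 74 − 12.988 = 79.692.
∂Q_d/∂P_o = −0.34, so E_xy = -0.34·(38.2/79.692) ≈ -0.16.
E_xy < 0: the goods are complements.

-0.16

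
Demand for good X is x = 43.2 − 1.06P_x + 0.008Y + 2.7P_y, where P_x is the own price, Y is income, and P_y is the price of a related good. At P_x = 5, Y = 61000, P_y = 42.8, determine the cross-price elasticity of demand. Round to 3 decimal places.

Evaluating quantity at (P_x, Y, P_y) gives x = 43.2 − 1.06(5) + 0.008(61000) + 2.7(42.8) = 43.2 − 5.3 + 488 + 115.56 = 641.46.
∂x/∂P_y = +2.7, so E_xy = 2.7·(42.8/641.46) ≈ 0.180.
E_xy > 0: the goods are substitutes.

0.180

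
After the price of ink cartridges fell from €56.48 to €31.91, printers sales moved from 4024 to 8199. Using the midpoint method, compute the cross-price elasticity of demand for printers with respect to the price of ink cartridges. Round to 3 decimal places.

%ΔQ_x = (8199 − 4024)/[(4024+8199)/2] = 4175/6111.5 ≈ 0.6831.
%ΔP_y = (31.91 − 56.48)/[(56.48+31.91)/2] ≈ -0.5559.
E_xy = 0.6831/-0.5559 ≈ -1.229.
E_xy < 0, so printers and ink cartridges are complements.

-1.229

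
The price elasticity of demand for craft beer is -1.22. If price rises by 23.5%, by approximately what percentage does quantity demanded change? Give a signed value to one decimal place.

-28.7

%ΔQ ≈ E × %ΔP = (-1.22) × (23.5%) ≈ -28.7%.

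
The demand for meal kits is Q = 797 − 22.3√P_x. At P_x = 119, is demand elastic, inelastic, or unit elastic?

inelastic

At P_x = 119, Q = 553.7357.
dQ/dP_x = −22.3/(2√P_x) = −22.3/(2·10.9087).
Point elasticity E = (dQ/dP_x)·(P_x/Q) = -1.0221 × 119/553.7357 ≈ -0.220.
|E| ≈ 0.220 < 1, so demand is inelastic.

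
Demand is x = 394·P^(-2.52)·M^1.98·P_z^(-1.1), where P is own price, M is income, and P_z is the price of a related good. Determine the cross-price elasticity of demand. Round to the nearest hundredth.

For a Cobb–Douglas (constant-elasticity) form x = A·P_z^α·…, the elasticity with respect to P_z equals the exponent α at every point.
Here the exponent on P_z is -1.1, so the cross-price elasticity of demand is -1.10.

-1.10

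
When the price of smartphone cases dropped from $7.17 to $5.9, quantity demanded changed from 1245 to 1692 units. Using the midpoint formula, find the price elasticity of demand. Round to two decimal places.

-1.57

%Δq = (1692 − 1245)/[(1245 + 1692)/2] = 447/1468.5 ≈ 0.3044.
%ΔP = (5.9 − 7.17)/[(7.17 + 5.9)/2] = -1.27/6.535 ≈ -0.1943.
Arc elasticity E = %Δq/%ΔP ≈ 0.3044/-0.1943 ≈ -1.57.
|E| > 1: demand is elastic over this range.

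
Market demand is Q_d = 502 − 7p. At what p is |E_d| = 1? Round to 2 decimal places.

35.86

For linear demand Q_d = a − bp, E = −bp/(a − bp). |E| = 1 ⇒ bp = a − bp ⇒ p = a/(2b).
p = 502/(2·7) ≈ 35.86.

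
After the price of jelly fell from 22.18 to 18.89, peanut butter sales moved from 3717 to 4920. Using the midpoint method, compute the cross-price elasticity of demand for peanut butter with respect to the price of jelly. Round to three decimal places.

%ΔQ_x = (4920 − 3717)/[(3717+4920)/2] = 1203/4318.5 ≈ 0.2786.
%ΔP_y = (18.89 − 22.18)/[(22.18+18.89)/2] ≈ -0.1602.
E_xy = 0.2786/-0.1602 ≈ -1.739.
E_xy < 0, so peanut butter and jelly are complements.

-1.739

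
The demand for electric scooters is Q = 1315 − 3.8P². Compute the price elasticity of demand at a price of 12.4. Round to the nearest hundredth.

-1.60

At P = 12.4, Q = 730.712.
dQ/dP = −2·3.8·P = −94.24.
Point elasticity E = (dQ/dP)·(P/Q) = -94.24 × 12.4/730.712 ≈ -1.60.
|E| > 1, so demand is elastic at this price.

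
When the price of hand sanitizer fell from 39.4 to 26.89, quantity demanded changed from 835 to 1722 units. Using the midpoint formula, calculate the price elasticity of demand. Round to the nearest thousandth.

-1.838

%ΔQ = (1722 − 835)/[(835 + 1722)/2] = 887/1278.5 ≈ 0.6938.
%Δp = (26.89 − 39.4)/[(39.4 + 26.89)/2] = -12.51/33.145 ≈ -0.3774.
Arc elasticity E = %ΔQ/%Δp ≈ 0.6938/-0.3774 ≈ -1.838.
|E| > 1: demand is elastic over this range.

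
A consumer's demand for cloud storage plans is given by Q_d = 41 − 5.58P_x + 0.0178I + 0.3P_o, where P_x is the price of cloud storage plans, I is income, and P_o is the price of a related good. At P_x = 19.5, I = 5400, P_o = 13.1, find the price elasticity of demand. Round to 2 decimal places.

Substituting, Q_d = 41 − 5.58(19.5) + 0.0178(5400) + 0.3(13.1) = 41 − 108.81 + 96.12 + 3.93 = 32.24.
∂Q_d/∂P_x = −5.58, so E_p = (−5.58)·(19.5/32.24) ≈ -3.38.
|E_p| > 1: demand is elastic.

-3.38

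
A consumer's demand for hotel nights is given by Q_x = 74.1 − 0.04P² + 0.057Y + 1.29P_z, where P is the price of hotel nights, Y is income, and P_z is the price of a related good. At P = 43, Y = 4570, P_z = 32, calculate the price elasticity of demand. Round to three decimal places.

-0.490

Substituting, Q_x = 74.1 − 0.04(43)² + 0.057(4570) + 1.29(32) = 74.1 − 73.96 + 260.49 + 41.28 = 301.91.
∂Q_x/∂P = −2·0.04·P = -3.44, so E_p = -3.44·(43/301.91) ≈ -0.490.
|E_p| < 1: demand is inelastic.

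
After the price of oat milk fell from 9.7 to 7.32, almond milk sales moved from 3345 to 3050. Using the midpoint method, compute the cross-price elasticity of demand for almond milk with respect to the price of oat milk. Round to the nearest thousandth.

0.330

%ΔQ_x = (3050 − 3345)/[(3345+3050)/2] = -295/3197.5 ≈ -0.0923.
%ΔP_y = (7.32 − 9.7)/[(9.7+7.32)/2] ≈ -0.2797.
E_xy = -0.0923/-0.2797 ≈ 0.330.
E_xy > 0, so almond milk and oat milk are substitutes.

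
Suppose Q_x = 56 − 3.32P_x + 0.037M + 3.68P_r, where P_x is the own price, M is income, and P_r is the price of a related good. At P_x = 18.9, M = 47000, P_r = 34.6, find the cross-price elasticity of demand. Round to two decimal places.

0.07

At the given point, Q_x = 56 − 3.32(18.9) + 0.037(47000) + 3.68(34.6) = 56 − 62.748 + 1739 + 127.328 = 1859.58.
∂Q_x/∂P_r = +3.68, so E_xy = 3.68·(34.6/1859.58) ≈ 0.07.
E_xy > 0: the goods are substitutes.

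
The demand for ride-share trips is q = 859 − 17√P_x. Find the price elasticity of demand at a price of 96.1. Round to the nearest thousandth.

At P_x = 96.1, q = 692.348.
dq/dP_x = −17/(2√P_x) = −17/(2·9.8031).
Point elasticity E = (dq/dP_x)·(P_x/q) = -0.8671 × 96.1/692.348 ≈ -0.120.
|E| < 1, so demand is inelastic at this price.

-0.120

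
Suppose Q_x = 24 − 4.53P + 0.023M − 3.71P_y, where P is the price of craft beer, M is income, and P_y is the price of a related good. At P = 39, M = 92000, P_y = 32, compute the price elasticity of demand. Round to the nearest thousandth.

Evaluating quantity at (P, M, P_y) gives Q_x = 24 − 4.53(39) + 0.023(92000) − 3.71(32) = 24 − 176.67 + 2116 − 118.72 = 1844.61.
∂Q_x/∂P = −4.53, so E_p = (−4.53)·(39/1844.61) ≈ -0.096.
|E_p| < 1: demand is inelastic.

-0.096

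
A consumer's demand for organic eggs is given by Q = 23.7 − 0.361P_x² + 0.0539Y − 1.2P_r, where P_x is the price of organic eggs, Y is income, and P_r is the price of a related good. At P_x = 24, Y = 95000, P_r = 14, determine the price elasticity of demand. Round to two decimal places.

-0.08

First evaluate Q: 23.7 − 0.361(24)² + 0.0539(95000) − 1.2(14) = 23.7 − 207.936 + 5120.5 − 16.8 = 4919.464.
∂Q/∂P_x = −2·0.361·P_x = -17.328, so E_p = -17.328·(24/4919.464) ≈ -0.08.
|E_p| < 1: demand is inelastic.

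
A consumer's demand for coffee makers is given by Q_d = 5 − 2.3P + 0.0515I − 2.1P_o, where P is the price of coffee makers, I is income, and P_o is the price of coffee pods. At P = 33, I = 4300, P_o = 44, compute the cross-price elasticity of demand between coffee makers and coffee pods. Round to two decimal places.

Evaluating quantity at (P, I, P_o) gives Q_d = 5 − 2.3(33) + 0.0515(4300) − 2.1(44) = 5 − 75.9 + 221.45 − 92.4 = 58.15.
∂Q_d/∂P_o = −2.1, so E_xy = -2.1·(44/58.15) ≈ -1.59.
E_xy < 0: the goods are complements.

-1.59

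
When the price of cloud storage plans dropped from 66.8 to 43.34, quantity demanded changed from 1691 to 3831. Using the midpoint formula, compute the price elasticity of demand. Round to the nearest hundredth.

-1.82

%Δq = (3831 − 1691)/[(1691 + 3831)/2] = 2140/2761 ≈ 0.7751.
%ΔP = (43.34 − 66.8)/[(66.8 + 43.34)/2] = -23.46/55.07 ≈ -0.4260.
Arc elasticity E = %Δq/%ΔP ≈ 0.7751/-0.4260 ≈ -1.82.
|E| > 1: demand is elastic over this range.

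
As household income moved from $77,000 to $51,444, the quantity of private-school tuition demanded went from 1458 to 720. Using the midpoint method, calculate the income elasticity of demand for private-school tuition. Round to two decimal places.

1.70

%ΔQ = (720 − 1458)/[(1458+720)/2] = -738/1089 ≈ -0.6777.
%ΔY = (51,444 − 77,000)/[(77,000+51,444)/2] = -25556/64222 ≈ -0.3979.
E_I = %ΔQ/%ΔY ≈ 1.70.
E_I > 1: normal good (luxury).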